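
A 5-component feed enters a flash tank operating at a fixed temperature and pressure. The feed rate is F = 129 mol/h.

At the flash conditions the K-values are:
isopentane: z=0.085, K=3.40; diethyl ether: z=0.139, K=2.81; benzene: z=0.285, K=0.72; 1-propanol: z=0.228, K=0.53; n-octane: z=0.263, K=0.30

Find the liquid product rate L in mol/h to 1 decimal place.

Rachford–Rice: g(V/F) = Σ zᵢ(Kᵢ−1)/(1+V/F(Kᵢ−1)) = 0.
Feasibility: ΣzᵢKᵢ = 1.085, Σzᵢ/Kᵢ = 1.777 — both > 1, two phases present.
Newton–Raphson from V/F = 0.6:
  V/F = 0.600: g = -0.3584, g' = -0.700 → V/F = 0.088
  V/F = 0.088: g = -0.0044, g' = -0.897 → V/F = 0.083
Converged at V/F = 0.083.
Then V = V/F·F = 0.0832·129 = 10.7 mol/h and L = F − V = 118.3 mol/h.

L = 118.3 mol/h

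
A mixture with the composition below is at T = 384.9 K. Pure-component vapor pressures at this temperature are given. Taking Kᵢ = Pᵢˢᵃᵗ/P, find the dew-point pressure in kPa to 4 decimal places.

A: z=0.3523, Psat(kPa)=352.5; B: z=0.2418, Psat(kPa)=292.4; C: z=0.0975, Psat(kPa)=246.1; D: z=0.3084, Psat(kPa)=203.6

At the dew point ψ → 1, so Σzᵢ/Kᵢ = 1 with Kᵢ = Pᵢˢᵃᵗ/P ⇒ 1/P = Σzᵢ/Pᵢˢᵃᵗ.
1/P = 0.3523/352.5 + 0.2418/292.4 + 0.0975/246.1 + 0.3084/203.6 = 0.0037373 ⇒ P = 267.5730 kPa

Pdew = 267.5730 kPa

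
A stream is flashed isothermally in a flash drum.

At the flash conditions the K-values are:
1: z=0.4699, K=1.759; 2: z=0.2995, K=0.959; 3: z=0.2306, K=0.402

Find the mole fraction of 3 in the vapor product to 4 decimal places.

Let β = V/F and solve Σ zᵢ(Kᵢ−1)/(1+β(Kᵢ−1)) = 0.
Feasibility: ΣzᵢKᵢ = 1.2065, Σzᵢ/Kᵢ = 1.1531 — both > 1, two phases present.
Iterate (Newton) starting at β = 0.5:
  β = 0.5000: g = 0.04928, g' = -0.3106 → β = 0.6587
  β = 0.6587: g = -0.00236, g' = -0.3453 → β = 0.6519
  β = 0.6519: g = -0.00001, g' = -0.3432 → β = 0.6518
Converged at β = 0.6518.
Compositions from xᵢ = zᵢ/(1+β(Kᵢ−1)), yᵢ = Kᵢxᵢ:
  1: x = 0.3144, y = 0.5530
  2: x = 0.3077, y = 0.2951
  3: x = 0.3779, y = 0.1519

y_3 = 0.1519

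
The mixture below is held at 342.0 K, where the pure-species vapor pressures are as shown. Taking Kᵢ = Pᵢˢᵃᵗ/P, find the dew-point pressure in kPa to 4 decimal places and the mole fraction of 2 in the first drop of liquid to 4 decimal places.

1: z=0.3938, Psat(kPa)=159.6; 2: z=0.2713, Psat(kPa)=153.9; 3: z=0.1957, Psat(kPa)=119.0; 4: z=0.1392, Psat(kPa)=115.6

At the dew point ψ → 1, so Σzᵢ/Kᵢ = 1 with Kᵢ = Pᵢˢᵃᵗ/P ⇒ 1/P = Σzᵢ/Pᵢˢᵃᵗ.
1/P = 0.3938/159.6 + 0.2713/153.9 + 0.1957/119.0 + 0.1392/115.6 = 0.0070789 ⇒ P = 141.2641 kPa
xᵢ = zᵢP/Pᵢˢᵃᵗ ⇒ x_2 = 0.2713·141.2641/153.9 = 0.2490

Pdew = 141.2641 kPa, x_2 = 0.2490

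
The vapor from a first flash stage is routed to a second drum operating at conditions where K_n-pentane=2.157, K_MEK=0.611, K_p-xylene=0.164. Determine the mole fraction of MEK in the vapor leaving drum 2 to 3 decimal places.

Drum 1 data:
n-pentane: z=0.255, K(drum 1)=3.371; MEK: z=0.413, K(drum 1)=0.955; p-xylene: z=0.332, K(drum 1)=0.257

Drum 1:
Material balance + equilibrium reduce to Σ zᵢ(Kᵢ−1)/(1+ψ₁(Kᵢ−1)) = 0.
Check two-phase: ΣzᵢKᵢ = 1.339 > 1 and Σzᵢ/Kᵢ = 1.800 > 1, so g(0) = 0.339 > 0 and g(1) = -0.800 < 0.
Newton iteration, ψ₁⁰ = 0.5:
  ψ₁ = 0.500: g = -0.1349, g' = -0.765 → ψ₁ = 0.324
  ψ₁ = 0.324: g = -0.0016, g' = -0.777 → ψ₁ = 0.322
Converged at ψ₁ = 0.322.
Drum-1 compositions:
  n-pentane: x = 0.145, y = 0.488
  MEK: x = 0.419, y = 0.400
  p-xylene: x = 0.436, y = 0.112
Drum-2 feed = drum-1 vapor: z₂ = (0.4877, 0.4002, 0.1121).
Drum 2:
Material balance + equilibrium reduce to Σ zᵢ(Kᵢ−1)/(1+ψ₂(Kᵢ−1)) = 0.
Feasibility: ΣzᵢKᵢ = 1.315, Σzᵢ/Kᵢ = 1.565 — both > 1, two phases present.
Newton–Raphson from ψ₂ = 0.39:
  ψ₂ = 0.390: g = 0.0662, g' = -0.567 → ψ₂ = 0.507
  ψ₂ = 0.507: g = -0.0009, g' = -0.589 → ψ₂ = 0.505
Converged at ψ₂ = 0.505.
  n-pentane: x = 0.308, y = 0.664
  MEK: x = 0.498, y = 0.304
  p-xylene: x = 0.194, y = 0.032

y_MEK (drum 2) = 0.304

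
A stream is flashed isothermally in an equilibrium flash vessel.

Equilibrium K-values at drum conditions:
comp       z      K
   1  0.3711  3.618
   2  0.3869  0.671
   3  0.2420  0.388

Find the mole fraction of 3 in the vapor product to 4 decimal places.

Newton–Raphson from V/F = 0.69:
  V/F = 0.6900: g = -0.07485, g' = -0.6646 → V/F = 0.5774
  V/F = 0.5774: g = 0.00065, g' = -0.6838 → V/F = 0.5783
Converged at V/F = 0.5783.
Compositions from xᵢ = zᵢ/(1+V/F(Kᵢ−1)), yᵢ = Kᵢxᵢ:
  1: x = 0.1476, y = 0.5341
  2: x = 0.4778, y = 0.3206
  3: x = 0.3746, y = 0.1453

y_3 = 0.1453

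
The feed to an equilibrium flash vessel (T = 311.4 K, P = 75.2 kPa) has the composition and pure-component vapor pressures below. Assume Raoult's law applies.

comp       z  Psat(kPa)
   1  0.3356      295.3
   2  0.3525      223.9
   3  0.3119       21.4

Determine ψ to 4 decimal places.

ψ = 0.8307

Raoult's law: Kᵢ = Pᵢˢᵃᵗ/P = Pᵢˢᵃᵗ/75.2.
  K_1 = 295.3/75.2 = 3.926862, K_2 = 223.9/75.2 = 2.977394, K_3 = 21.4/75.2 = 0.284574
Material balance + equilibrium reduce to Σ zᵢ(Kᵢ−1)/(1+ψ(Kᵢ−1)) = 0.
g(0) = ΣzᵢKᵢ − 1 = 1.4561 and g(1) = 1 − Σzᵢ/Kᵢ = -0.2999, so a root lies in (0, 1).
Iterate (Newton) starting at ψ = 0.34:
  ψ = 0.3400: g = 0.61427, g' = -1.4938 → ψ = 0.7512
  ψ = 0.7512: g = 0.10514, g' = -1.2502 → ψ = 0.8353
  ψ = 0.8353: g = -0.00652, g' = -1.4241 → ψ = 0.8307
Converged at ψ = 0.8307.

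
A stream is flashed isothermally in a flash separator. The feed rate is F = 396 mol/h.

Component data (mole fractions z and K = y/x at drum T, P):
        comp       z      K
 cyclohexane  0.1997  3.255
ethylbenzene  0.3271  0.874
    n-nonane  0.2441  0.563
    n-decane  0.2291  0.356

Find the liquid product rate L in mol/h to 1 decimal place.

Iterate (Newton) starting at V/F = 0.32:
  V/F = 0.3200: g = -0.09123, g' = -0.5620 → V/F = 0.1577
  V/F = 0.1577: g = 0.01137, g' = -0.7295 → V/F = 0.1733
  V/F = 0.1733: g = 0.00019, g' = -0.7054 → V/F = 0.1735
Converged at V/F = 0.1735.
Then V = V/F·F = 0.1735·396 = 68.7 mol/h and L = F − V = 327.3 mol/h.

L = 327.3 mol/h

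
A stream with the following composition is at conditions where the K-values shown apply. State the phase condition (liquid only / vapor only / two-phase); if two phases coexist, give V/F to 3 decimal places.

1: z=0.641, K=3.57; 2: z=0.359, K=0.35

ΣzᵢKᵢ = 2.414; Σzᵢ/Kᵢ = 1.205.
Both exceed 1, so a two-phase solution exists.
Binary case is linear: z₁(K₁−1)(1+ψ(K₂−1)) + z₂(K₂−1)(1+ψ(K₁−1)) = 0
⇒ ψ = [z₁(K₁−1)+z₂(K₂−1)] / [−(K₁−1)(K₂−1)] = 1.4140/1.6705 = 0.846

two-phase, V/F = 0.846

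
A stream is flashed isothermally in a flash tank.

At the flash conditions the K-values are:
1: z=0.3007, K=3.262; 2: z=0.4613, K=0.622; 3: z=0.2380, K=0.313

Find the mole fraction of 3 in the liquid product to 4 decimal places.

x_3 = 0.3006

Newton–Raphson from ψ = 0.5:
  ψ = 0.5000: g = -0.14488, g' = -0.6996 → ψ = 0.2929
  ψ = 0.2929: g = 0.00833, g' = -0.8160 → ψ = 0.3031
  ψ = 0.3031: g = 0.00006, g' = -0.8047 → ψ = 0.3032
Converged at ψ = 0.3032.
Compositions from xᵢ = zᵢ/(1+ψ(Kᵢ−1)), yᵢ = Kᵢxᵢ:
  1: x = 0.1784, y = 0.5818
  2: x = 0.5210, y = 0.3241
  3: x = 0.3006, y = 0.0941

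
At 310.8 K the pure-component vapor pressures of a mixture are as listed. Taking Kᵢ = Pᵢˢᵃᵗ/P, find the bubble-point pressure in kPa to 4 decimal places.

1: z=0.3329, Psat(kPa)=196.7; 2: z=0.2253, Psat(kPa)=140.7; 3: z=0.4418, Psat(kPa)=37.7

At the bubble point ψ → 0, so ΣzᵢKᵢ = 1 with Kᵢ = Pᵢˢᵃᵗ/P ⇒ P = ΣzᵢPᵢˢᵃᵗ.
P = 0.3329·196.7 + 0.2253·140.7 + 0.4418·37.7 = 113.8370 kPa

Pbub = 113.8370 kPa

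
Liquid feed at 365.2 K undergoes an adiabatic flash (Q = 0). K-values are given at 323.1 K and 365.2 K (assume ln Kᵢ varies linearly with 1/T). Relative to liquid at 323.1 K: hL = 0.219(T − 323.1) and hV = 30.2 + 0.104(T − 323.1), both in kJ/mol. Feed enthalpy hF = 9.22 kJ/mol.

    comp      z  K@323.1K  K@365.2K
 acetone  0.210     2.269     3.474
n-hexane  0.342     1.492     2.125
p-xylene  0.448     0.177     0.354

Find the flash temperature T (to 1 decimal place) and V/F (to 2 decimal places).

T = 334.0 K, V/F = 0.24

Adiabatic flash: solve Rachford–Rice at each trial T, then check hF = ψ·hV(T) + (1−ψ)·hL(T).
  T = 323.1 K: K = (2.269, 1.492, 0.177), RR gives ψ = 0.093, H_out = 2.809 kJ/mol
  T = 365.2 K: K = (3.474, 2.125, 0.354), RR gives ψ = 0.560, H_out = 23.432 kJ/mol
  T = 344.1 K: K = (2.843, 1.799, 0.255), RR gives ψ = 0.347, H_out = 14.250 kJ/mol
  T = 333.6 K: K = (2.549, 1.643, 0.214), RR gives ψ = 0.232, H_out = 9.024 kJ/mol
  T = 338.9 K: K = (2.696, 1.721, 0.234), RR gives ψ = 0.292, H_out = 11.752 kJ/mol
  T = 336.2 K: K = (2.620, 1.681, 0.224), RR gives ψ = 0.262, H_out = 10.389 kJ/mol
  T = 334.9 K: K = (2.585, 1.662, 0.219), RR gives ψ = 0.247, H_out = 9.713 kJ/mol
Linear interpolation between T = 333.6 (H_out = 9.024) and T = 334.9 (H_out = 9.713) on hF = 9.22 gives T ≈ 334.0 K, at which ψ = 0.24.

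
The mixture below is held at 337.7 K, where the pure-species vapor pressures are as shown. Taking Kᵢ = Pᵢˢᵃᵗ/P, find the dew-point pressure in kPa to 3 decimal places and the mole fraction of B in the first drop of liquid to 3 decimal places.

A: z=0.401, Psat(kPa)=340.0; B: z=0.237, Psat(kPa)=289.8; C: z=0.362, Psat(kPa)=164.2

At the dew point ψ → 1, so Σzᵢ/Kᵢ = 1 with Kᵢ = Pᵢˢᵃᵗ/P ⇒ 1/P = Σzᵢ/Pᵢˢᵃᵗ.
1/P = 0.401/340.0 + 0.237/289.8 + 0.362/164.2 = 0.004202 ⇒ P = 237.991 kPa
xᵢ = zᵢP/Pᵢˢᵃᵗ ⇒ x_B = 0.237·237.991/289.8 = 0.195

Pdew = 237.991 kPa, x_B = 0.195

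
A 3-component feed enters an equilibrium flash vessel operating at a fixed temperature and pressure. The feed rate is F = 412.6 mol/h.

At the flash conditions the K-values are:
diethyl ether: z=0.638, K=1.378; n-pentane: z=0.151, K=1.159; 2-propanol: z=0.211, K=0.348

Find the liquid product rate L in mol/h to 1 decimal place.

Rachford–Rice: g(V/F) = Σ zᵢ(Kᵢ−1)/(1+V/F(Kᵢ−1)) = 0.
g(0) = ΣzᵢKᵢ − 1 = 0.128 and g(1) = 1 − Σzᵢ/Kᵢ = -0.200, so a root lies in (0, 1).
Iterate (Newton) starting at V/F = 0.5:
  V/F = 0.500: g = 0.0210, g' = -0.265 → V/F = 0.579
  V/F = 0.579: g = -0.0012, g' = -0.296 → V/F = 0.575
Converged at V/F = 0.575.
Then V = V/F·F = 0.5751·412.6 = 237.3 mol/h and L = F − V = 175.3 mol/h.

L = 175.3 mol/h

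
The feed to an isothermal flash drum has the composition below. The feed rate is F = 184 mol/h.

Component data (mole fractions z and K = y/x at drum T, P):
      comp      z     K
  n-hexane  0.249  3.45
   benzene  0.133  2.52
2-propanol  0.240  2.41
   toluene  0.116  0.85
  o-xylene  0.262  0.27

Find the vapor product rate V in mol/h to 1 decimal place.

V = 143.4 mol/h

Let β = V/F and solve Σ zᵢ(Kᵢ−1)/(1+β(Kᵢ−1)) = 0.
Check two-phase: ΣzᵢKᵢ = 1.942 > 1 and Σzᵢ/Kᵢ = 1.331 > 1, so g(0) = 0.942 > 0 and g(1) = -0.331 < 0.
Iterate (Newton) starting at β = 0.5:
  β = 0.500: g = 0.2675, g' = -0.915 → β = 0.793
  β = 0.793: g = -0.0146, g' = -1.132 → β = 0.780
  β = 0.780: g = -0.0002, g' = -1.104 → β = 0.779
Converged at β = 0.779.
Then V = β·F = 0.7794·184 = 143.4 mol/h and L = F − V = 40.6 mol/h.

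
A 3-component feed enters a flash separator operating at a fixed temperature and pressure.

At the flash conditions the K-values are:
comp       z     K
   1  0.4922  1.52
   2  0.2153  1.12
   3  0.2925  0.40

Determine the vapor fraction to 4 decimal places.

Iterate (Newton) starting at ψ = 0.5:
  ψ = 0.5000: g = -0.02321, g' = -0.3015 → ψ = 0.4230
  ψ = 0.4230: g = -0.00081, g' = -0.2813 → ψ = 0.4201
Converged at ψ = 0.4201.

ψ = 0.4201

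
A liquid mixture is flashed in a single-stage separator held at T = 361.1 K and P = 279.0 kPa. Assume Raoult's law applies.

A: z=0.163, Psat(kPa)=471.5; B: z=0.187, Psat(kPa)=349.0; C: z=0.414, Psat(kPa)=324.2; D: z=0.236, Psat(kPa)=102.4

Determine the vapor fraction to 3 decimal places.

ψ = 0.373

Raoult's law: Kᵢ = Pᵢˢᵃᵗ/P = Pᵢˢᵃᵗ/279.0.
  K_A = 471.5/279.0 = 1.68996, K_B = 349.0/279.0 = 1.25090, K_C = 324.2/279.0 = 1.16201, K_D = 102.4/279.0 = 0.36703
Material balance + equilibrium reduce to Σ zᵢ(Kᵢ−1)/(1+ψ(Kᵢ−1)) = 0.
Feasibility: ΣzᵢKᵢ = 1.077, Σzᵢ/Kᵢ = 1.245 — both > 1, two phases present.
Newton–Raphson from ψ = 0.5:
  ψ = 0.500: g = -0.0312, g' = -0.264 → ψ = 0.382
  ψ = 0.382: g = -0.0020, g' = -0.232 → ψ = 0.373
Converged at ψ = 0.373.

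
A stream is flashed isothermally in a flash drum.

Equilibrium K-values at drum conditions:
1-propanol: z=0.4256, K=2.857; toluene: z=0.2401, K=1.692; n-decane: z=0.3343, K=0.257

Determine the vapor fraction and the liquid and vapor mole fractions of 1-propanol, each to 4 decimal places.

Rachford–Rice: g(ψ) = Σ zᵢ(Kᵢ−1)/(1+ψ(Kᵢ−1)) = 0.
Feasibility: ΣzᵢKᵢ = 1.7081, Σzᵢ/Kᵢ = 1.5916 — both > 1, two phases present.
Newton–Raphson from ψ = 0.5:
  ψ = 0.5000: g = 0.13806, g' = -0.9253 → ψ = 0.6492
  ψ = 0.6492: g = -0.00686, g' = -1.0452 → ψ = 0.6426
Converged at ψ = 0.6426.
Compositions from xᵢ = zᵢ/(1+ψ(Kᵢ−1)), yᵢ = Kᵢxᵢ:
  1-propanol: x = 0.1940, y = 0.5544
  toluene: x = 0.1662, y = 0.2812
  n-decane: x = 0.6398, y = 0.1644

ψ = 0.6426, x_1-propanol = 0.1940, y_1-propanol = 0.5544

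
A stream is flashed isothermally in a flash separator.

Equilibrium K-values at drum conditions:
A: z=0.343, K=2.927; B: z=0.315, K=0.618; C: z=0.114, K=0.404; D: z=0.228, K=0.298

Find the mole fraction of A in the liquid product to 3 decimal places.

Newton–Raphson from V/F = 0.5:
  V/F = 0.500: g = -0.1555, g' = -0.750 → V/F = 0.293
  V/F = 0.293: g = 0.0035, g' = -0.817 → V/F = 0.297
Converged at V/F = 0.297.
Compositions from xᵢ = zᵢ/(1+V/F(Kᵢ−1)), yᵢ = Kᵢxᵢ:
  A: x = 0.218, y = 0.639
  B: x = 0.355, y = 0.220
  C: x = 0.139, y = 0.056
  D: x = 0.288, y = 0.086

x_A = 0.218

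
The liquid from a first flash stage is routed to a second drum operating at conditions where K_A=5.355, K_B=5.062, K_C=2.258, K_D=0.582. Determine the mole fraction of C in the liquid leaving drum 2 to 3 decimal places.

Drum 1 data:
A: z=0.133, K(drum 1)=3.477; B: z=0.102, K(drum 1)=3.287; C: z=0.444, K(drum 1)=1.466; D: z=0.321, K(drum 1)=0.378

Drum 1:
Let ψ₁ = V/F and solve Σ zᵢ(Kᵢ−1)/(1+ψ₁(Kᵢ−1)) = 0.
Feasibility: ΣzᵢKᵢ = 1.570, Σzᵢ/Kᵢ = 1.221 — both > 1, two phases present.
Newton iteration, ψ₁⁰ = 0.36:
  ψ₁ = 0.360: g = 0.2220, g' = -0.665 → ψ₁ = 0.694
  ψ₁ = 0.694: g = 0.0166, g' = -0.629 → ψ₁ = 0.720
Converged at ψ₁ = 0.720.
Drum-1 compositions:
  A: x = 0.048, y = 0.166
  B: x = 0.039, y = 0.127
  C: x = 0.332, y = 0.487
  D: x = 0.581, y = 0.220
Drum-2 feed = drum-1 liquid: z₂ = (0.0478, 0.0385, 0.3325, 0.5812).
Drum 2:
Material balance + equilibrium reduce to Σ zᵢ(Kᵢ−1)/(1+ψ₂(Kᵢ−1)) = 0.
Check two-phase: ΣzᵢKᵢ = 1.540 > 1 and Σzᵢ/Kᵢ = 1.162 > 1, so g(0) = 0.540 > 0 and g(1) = -0.162 < 0.
Iterate (Newton) starting at ψ₂ = 0.5:
  ψ₂ = 0.500: g = 0.0668, g' = -0.520 → ψ₂ = 0.629
  ψ₂ = 0.629: g = 0.0038, g' = -0.466 → ψ₂ = 0.637
Converged at ψ₂ = 0.637.
  A: x = 0.013, y = 0.068
  B: x = 0.011, y = 0.054
  C: x = 0.185, y = 0.417
  D: x = 0.792, y = 0.461

x_C (drum 2) = 0.185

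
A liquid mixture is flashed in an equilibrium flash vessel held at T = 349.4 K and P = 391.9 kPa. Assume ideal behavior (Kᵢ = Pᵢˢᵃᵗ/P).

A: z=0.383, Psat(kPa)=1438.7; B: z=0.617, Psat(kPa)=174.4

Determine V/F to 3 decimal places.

Raoult's law: Kᵢ = Pᵢˢᵃᵗ/P = Pᵢˢᵃᵗ/391.9.
  K_A = 1438.7/391.9 = 3.67109, K_B = 174.4/391.9 = 0.44501
Material balance + equilibrium reduce to Σ zᵢ(Kᵢ−1)/(1+V/F(Kᵢ−1)) = 0.
Feasibility: ΣzᵢKᵢ = 1.681, Σzᵢ/Kᵢ = 1.491 — both > 1, two phases present.
Binary case is linear: z₁(K₁−1)(1+V/F(K₂−1)) + z₂(K₂−1)(1+V/F(K₁−1)) = 0
⇒ V/F = [z₁(K₁−1)+z₂(K₂−1)] / [−(K₁−1)(K₂−1)] = 0.6806/1.4824 = 0.459

V/F = 0.459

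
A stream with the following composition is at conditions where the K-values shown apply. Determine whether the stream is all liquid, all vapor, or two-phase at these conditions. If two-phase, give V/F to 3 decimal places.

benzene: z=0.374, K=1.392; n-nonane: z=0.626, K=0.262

all liquid

ΣzᵢKᵢ = 0.685; Σzᵢ/Kᵢ = 2.658.
Since ΣzᵢKᵢ < 1 the mixture is below its bubble point — single liquid phase.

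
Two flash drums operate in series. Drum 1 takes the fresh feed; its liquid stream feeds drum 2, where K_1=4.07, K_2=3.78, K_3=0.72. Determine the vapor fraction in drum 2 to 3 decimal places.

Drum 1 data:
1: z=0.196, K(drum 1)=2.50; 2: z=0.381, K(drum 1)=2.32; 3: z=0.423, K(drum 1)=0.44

V/F (drum 2) = 0.784

Drum 1:
Material balance + equilibrium reduce to Σ zᵢ(Kᵢ−1)/(1+ψ₁(Kᵢ−1)) = 0.
Check two-phase: ΣzᵢKᵢ = 1.560 > 1 and Σzᵢ/Kᵢ = 1.204 > 1, so g(0) = 0.560 > 0 and g(1) = -0.204 < 0.
Newton iteration, ψ₁⁰ = 0.5:
  ψ₁ = 0.500: g = 0.1420, g' = -0.641 → ψ₁ = 0.722
  ψ₁ = 0.722: g = 0.0013, g' = -0.649 → ψ₁ = 0.724
Converged at ψ₁ = 0.724.
Drum-1 compositions:
  1: x = 0.094, y = 0.235
  2: x = 0.195, y = 0.452
  3: x = 0.711, y = 0.313
Drum-2 feed = drum-1 liquid: z₂ = (0.0940, 0.1949, 0.7111).
Drum 2:
Rachford–Rice: g(ψ₂) = Σ zᵢ(Kᵢ−1)/(1+ψ₂(Kᵢ−1)) = 0.
Feasibility: ΣzᵢKᵢ = 1.631, Σzᵢ/Kᵢ = 1.062 — both > 1, two phases present.
Newton–Raphson from ψ₂ = 0.43:
  ψ₂ = 0.430: g = 0.1448, g' = -0.549 → ψ₂ = 0.694
  ψ₂ = 0.694: g = 0.0301, g' = -0.352 → ψ₂ = 0.779
  ψ₂ = 0.779: g = 0.0015, g' = -0.318 → ψ₂ = 0.784
Converged at ψ₂ = 0.784.
  1: x = 0.028, y = 0.112
  2: x = 0.061, y = 0.232
  3: x = 0.911, y = 0.656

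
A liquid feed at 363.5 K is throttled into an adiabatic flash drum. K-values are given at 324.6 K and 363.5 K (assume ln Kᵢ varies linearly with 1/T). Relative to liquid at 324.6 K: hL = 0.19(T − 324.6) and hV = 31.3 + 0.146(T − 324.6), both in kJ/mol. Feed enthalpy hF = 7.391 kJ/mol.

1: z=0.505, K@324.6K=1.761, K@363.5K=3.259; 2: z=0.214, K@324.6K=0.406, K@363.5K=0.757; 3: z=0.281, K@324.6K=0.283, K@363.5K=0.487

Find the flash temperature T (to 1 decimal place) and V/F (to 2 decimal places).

Adiabatic flash: solve Rachford–Rice at each trial T, then check hF = ψ·hV(T) + (1−ψ)·hL(T).
  T = 324.6 K: K = (1.761, 0.406, 0.283), RR gives ψ = 0.110, H_out = 3.436 kJ/mol
  T = 363.5 K: K = (3.259, 0.757, 0.487), RR gives ψ = 0.974, H_out = 36.222 kJ/mol
  T = 344.1 K: K = (2.440, 0.565, 0.377), RR gives ψ = 0.576, H_out = 21.250 kJ/mol
  T = 334.4 K: K = (2.084, 0.482, 0.328), RR gives ψ = 0.374, H_out = 13.402 kJ/mol
  T = 329.5 K: K = (1.918, 0.443, 0.305), RR gives ψ = 0.254, H_out = 8.827 kJ/mol
  T = 327.1 K: K = (1.840, 0.424, 0.294), RR gives ψ = 0.187, H_out = 6.317 kJ/mol
Linear interpolation between T = 327.1 (H_out = 6.317) and T = 329.5 (H_out = 8.827) on hF = 7.391 gives T ≈ 328.1 K, at which ψ = 0.22.

T = 328.1 K, V/F = 0.22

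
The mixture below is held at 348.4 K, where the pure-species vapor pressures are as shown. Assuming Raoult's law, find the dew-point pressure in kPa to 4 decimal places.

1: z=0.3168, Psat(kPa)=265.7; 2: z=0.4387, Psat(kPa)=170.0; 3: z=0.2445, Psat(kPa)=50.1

Pdew = 115.5649 kPa

At the dew point ψ → 1, so Σzᵢ/Kᵢ = 1 with Kᵢ = Pᵢˢᵃᵗ/P ⇒ 1/P = Σzᵢ/Pᵢˢᵃᵗ.
1/P = 0.3168/265.7 + 0.4387/170.0 + 0.2445/50.1 = 0.0086531 ⇒ P = 115.5649 kPa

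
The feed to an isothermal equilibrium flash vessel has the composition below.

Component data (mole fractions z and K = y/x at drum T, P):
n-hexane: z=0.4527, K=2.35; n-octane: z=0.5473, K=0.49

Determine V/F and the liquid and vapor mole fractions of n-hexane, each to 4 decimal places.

V/F = 0.4822, x_n-hexane = 0.2742, y_n-hexane = 0.6444

Rachford–Rice: g(V/F) = Σ zᵢ(Kᵢ−1)/(1+V/F(Kᵢ−1)) = 0.
Check two-phase: ΣzᵢKᵢ = 1.3320 > 1 and Σzᵢ/Kᵢ = 1.3096 > 1, so g(0) = 0.3320 > 0 and g(1) = -0.3096 < 0.
Binary case is linear: z₁(K₁−1)(1+V/F(K₂−1)) + z₂(K₂−1)(1+V/F(K₁−1)) = 0
⇒ V/F = [z₁(K₁−1)+z₂(K₂−1)] / [−(K₁−1)(K₂−1)] = 0.33202/0.68850 = 0.4822
Compositions from xᵢ = zᵢ/(1+V/F(Kᵢ−1)), yᵢ = Kᵢxᵢ:
  n-hexane: x = 0.2742, y = 0.6444
  n-octane: x = 0.7258, y = 0.3556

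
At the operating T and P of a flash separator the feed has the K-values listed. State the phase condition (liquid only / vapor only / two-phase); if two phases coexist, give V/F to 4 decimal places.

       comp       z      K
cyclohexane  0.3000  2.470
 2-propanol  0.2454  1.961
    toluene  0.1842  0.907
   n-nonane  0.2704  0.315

two-phase, V/F = 0.6773

ΣzᵢKᵢ = 1.4745; Σzᵢ/Kᵢ = 1.3081.
Both exceed 1, so a two-phase solution exists.
Rachford–Rice: g(ψ) = Σ zᵢ(Kᵢ−1)/(1+ψ(Kᵢ−1)) = 0.
Newton iteration, ψ⁰ = 0.36:
  ψ = 0.3600: g = 0.20002, g' = -0.6276 → ψ = 0.6787
  ψ = 0.6787: g = -0.00097, g' = -0.6904 → ψ = 0.6773
Converged at ψ = 0.6773.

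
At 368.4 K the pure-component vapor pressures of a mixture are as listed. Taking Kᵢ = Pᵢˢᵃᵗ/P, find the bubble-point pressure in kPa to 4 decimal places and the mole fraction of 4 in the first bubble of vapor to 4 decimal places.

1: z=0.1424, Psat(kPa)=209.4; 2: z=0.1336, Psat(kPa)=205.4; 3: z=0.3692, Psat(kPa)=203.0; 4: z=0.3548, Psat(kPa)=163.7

Pbub = 190.2884 kPa, y_4 = 0.3052

At the bubble point ψ → 0, so ΣzᵢKᵢ = 1 with Kᵢ = Pᵢˢᵃᵗ/P ⇒ P = ΣzᵢPᵢˢᵃᵗ.
P = 0.1424·209.4 + 0.1336·205.4 + 0.3692·203.0 + 0.3548·163.7 = 190.2884 kPa
yᵢ = zᵢPᵢˢᵃᵗ/P ⇒ y_4 = 0.3548·163.7/190.2884 = 0.3052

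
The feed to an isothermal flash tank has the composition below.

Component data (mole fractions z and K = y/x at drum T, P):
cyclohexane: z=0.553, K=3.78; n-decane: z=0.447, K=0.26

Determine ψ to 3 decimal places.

Binary case is linear: z₁(K₁−1)(1+ψ(K₂−1)) + z₂(K₂−1)(1+ψ(K₁−1)) = 0
⇒ ψ = [z₁(K₁−1)+z₂(K₂−1)] / [−(K₁−1)(K₂−1)] = 1.2066/2.0572 = 0.587

ψ = 0.587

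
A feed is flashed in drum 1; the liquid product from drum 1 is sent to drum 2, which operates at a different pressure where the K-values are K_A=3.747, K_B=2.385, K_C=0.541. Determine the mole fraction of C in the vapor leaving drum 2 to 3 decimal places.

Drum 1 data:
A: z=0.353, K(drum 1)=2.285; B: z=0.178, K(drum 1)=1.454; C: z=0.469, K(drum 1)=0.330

y_C (drum 2) = 0.444

Drum 1:
Rachford–Rice: g(ψ₁) = Σ zᵢ(Kᵢ−1)/(1+ψ₁(Kᵢ−1)) = 0.
g(0) = ΣzᵢKᵢ − 1 = 0.220 and g(1) = 1 − Σzᵢ/Kᵢ = -0.698, so a root lies in (0, 1).
Iterate (Newton) starting at ψ₁ = 0.41:
  ψ₁ = 0.410: g = -0.0680, g' = -0.676 → ψ₁ = 0.309
  ψ₁ = 0.309: g = -0.0010, g' = -0.662 → ψ₁ = 0.308
Converged at ψ₁ = 0.308.
Drum-1 compositions:
  A: x = 0.253, y = 0.578
  B: x = 0.156, y = 0.227
  C: x = 0.591, y = 0.195
Drum-2 feed = drum-1 liquid: z₂ = (0.2529, 0.1562, 0.5909).
Drum 2:
Rachford–Rice: g(ψ₂) = Σ zᵢ(Kᵢ−1)/(1+ψ₂(Kᵢ−1)) = 0.
g(0) = ΣzᵢKᵢ − 1 = 0.640 and g(1) = 1 − Σzᵢ/Kᵢ = -0.225, so a root lies in (0, 1).
Iterate (Newton) starting at ψ₂ = 0.5:
  ψ₂ = 0.500: g = 0.0685, g' = -0.653 → ψ₂ = 0.605
  ψ₂ = 0.605: g = 0.0032, g' = -0.597 → ψ₂ = 0.610
Converged at ψ₂ = 0.610.
  A: x = 0.094, y = 0.354
  B: x = 0.085, y = 0.202
  C: x = 0.821, y = 0.444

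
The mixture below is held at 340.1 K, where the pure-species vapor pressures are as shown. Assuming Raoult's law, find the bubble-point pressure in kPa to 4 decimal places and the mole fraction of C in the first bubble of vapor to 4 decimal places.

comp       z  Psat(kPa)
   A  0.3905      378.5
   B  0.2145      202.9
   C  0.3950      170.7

Pbub = 258.7528 kPa, y_C = 0.2606

At the bubble point ψ → 0, so ΣzᵢKᵢ = 1 with Kᵢ = Pᵢˢᵃᵗ/P ⇒ P = ΣzᵢPᵢˢᵃᵗ.
P = 0.3905·378.5 + 0.2145·202.9 + 0.3950·170.7 = 258.7528 kPa
yᵢ = zᵢPᵢˢᵃᵗ/P ⇒ y_C = 0.3950·170.7/258.7528 = 0.2606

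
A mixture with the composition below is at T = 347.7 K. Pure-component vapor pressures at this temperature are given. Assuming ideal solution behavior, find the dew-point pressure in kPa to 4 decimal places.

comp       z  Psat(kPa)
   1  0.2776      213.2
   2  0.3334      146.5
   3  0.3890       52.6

At the dew point ψ → 1, so Σzᵢ/Kᵢ = 1 with Kᵢ = Pᵢˢᵃᵗ/P ⇒ 1/P = Σzᵢ/Pᵢˢᵃᵗ.
1/P = 0.2776/213.2 + 0.3334/146.5 + 0.3890/52.6 = 0.0109733 ⇒ P = 91.1305 kPa

Pdew = 91.1305 kPa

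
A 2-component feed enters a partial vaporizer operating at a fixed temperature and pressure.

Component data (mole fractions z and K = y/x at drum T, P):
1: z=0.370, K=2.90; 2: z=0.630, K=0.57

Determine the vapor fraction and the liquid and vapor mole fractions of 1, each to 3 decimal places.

Material balance + equilibrium reduce to Σ zᵢ(Kᵢ−1)/(1+ψ(Kᵢ−1)) = 0.
g(0) = ΣzᵢKᵢ − 1 = 0.432 and g(1) = 1 − Σzᵢ/Kᵢ = -0.233, so a root lies in (0, 1).
Binary case is linear: z₁(K₁−1)(1+ψ(K₂−1)) + z₂(K₂−1)(1+ψ(K₁−1)) = 0
⇒ ψ = [z₁(K₁−1)+z₂(K₂−1)] / [−(K₁−1)(K₂−1)] = 0.4321/0.8170 = 0.529
Compositions from xᵢ = zᵢ/(1+ψ(Kᵢ−1)), yᵢ = Kᵢxᵢ:
  1: x = 0.185, y = 0.535
  2: x = 0.815, y = 0.465

ψ = 0.529, x_1 = 0.185, y_1 = 0.535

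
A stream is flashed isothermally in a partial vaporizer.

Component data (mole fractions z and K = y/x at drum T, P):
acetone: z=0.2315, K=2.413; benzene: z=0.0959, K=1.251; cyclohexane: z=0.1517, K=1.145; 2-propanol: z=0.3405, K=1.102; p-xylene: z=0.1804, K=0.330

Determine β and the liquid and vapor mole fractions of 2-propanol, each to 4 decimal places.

Let β = V/F and solve Σ zᵢ(Kᵢ−1)/(1+β(Kᵢ−1)) = 0.
g(0) = ΣzᵢKᵢ − 1 = 0.2870 and g(1) = 1 − Σzᵢ/Kᵢ = -0.1607, so a root lies in (0, 1).
Iterate (Newton) starting at β = 0.5:
  β = 0.5000: g = 0.08487, g' = -0.3526 → β = 0.7407
  β = 0.7407: g = -0.00767, g' = -0.4395 → β = 0.7233
  β = 0.7233: g = -0.00010, g' = -0.4279 → β = 0.7230
Converged at β = 0.7230.
Compositions from xᵢ = zᵢ/(1+β(Kᵢ−1)), yᵢ = Kᵢxᵢ:
  acetone: x = 0.1145, y = 0.2763
  benzene: x = 0.0812, y = 0.1015
  cyclohexane: x = 0.1373, y = 0.1572
  2-propanol: x = 0.3171, y = 0.3495
  p-xylene: x = 0.3499, y = 0.1155

β = 0.7230, x_2-propanol = 0.3171, y_2-propanol = 0.3495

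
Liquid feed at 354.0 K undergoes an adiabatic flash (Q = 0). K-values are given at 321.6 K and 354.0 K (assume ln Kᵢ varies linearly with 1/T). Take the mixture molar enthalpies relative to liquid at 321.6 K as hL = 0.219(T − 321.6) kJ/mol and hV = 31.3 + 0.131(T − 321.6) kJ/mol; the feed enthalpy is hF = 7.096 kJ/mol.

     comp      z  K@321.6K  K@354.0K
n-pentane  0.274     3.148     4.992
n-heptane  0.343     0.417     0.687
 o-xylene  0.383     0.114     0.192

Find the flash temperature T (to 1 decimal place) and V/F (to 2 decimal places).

Adiabatic flash: solve Rachford–Rice at each trial T, then check hF = ψ·hV(T) + (1−ψ)·hL(T).
  T = 321.6 K: K = (3.148, 0.417, 0.114), RR gives ψ = 0.031, H_out = 0.955 kJ/mol
  T = 354.0 K: K = (4.992, 0.687, 0.192), RR gives ψ = 0.279, H_out = 15.039 kJ/mol
  T = 337.8 K: K = (4.008, 0.542, 0.150), RR gives ψ = 0.166, H_out = 8.516 kJ/mol
  T = 329.7 K: K = (3.563, 0.477, 0.131), RR gives ψ = 0.103, H_out = 4.932 kJ/mol
  T = 333.8 K: K = (3.784, 0.509, 0.140), RR gives ψ = 0.136, H_out = 6.784 kJ/mol
  T = 335.8 K: K = (3.895, 0.525, 0.145), RR gives ψ = 0.151, H_out = 7.658 kJ/mol
Linear interpolation between T = 333.8 (H_out = 6.784) and T = 335.8 (H_out = 7.658) on hF = 7.096 gives T ≈ 334.5 K, at which ψ = 0.14.

T = 334.5 K, V/F = 0.14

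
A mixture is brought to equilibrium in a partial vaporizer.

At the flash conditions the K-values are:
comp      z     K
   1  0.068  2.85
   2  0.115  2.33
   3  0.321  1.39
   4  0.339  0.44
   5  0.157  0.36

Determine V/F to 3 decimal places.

V/F = 0.200

Rachford–Rice: g(V/F) = Σ zᵢ(Kᵢ−1)/(1+V/F(Kᵢ−1)) = 0.
Check two-phase: ΣzᵢKᵢ = 1.114 > 1 and Σzᵢ/Kᵢ = 1.511 > 1, so g(0) = 0.114 > 0 and g(1) = -0.511 < 0.
Iterate (Newton) starting at V/F = 0.5:
  V/F = 0.500: g = -0.1495, g' = -0.515 → V/F = 0.210
  V/F = 0.210: g = -0.0051, g' = -0.509 → V/F = 0.199
  V/F = 0.199: g = 0.0000, g' = -0.512 → V/F = 0.200
Converged at V/F = 0.200.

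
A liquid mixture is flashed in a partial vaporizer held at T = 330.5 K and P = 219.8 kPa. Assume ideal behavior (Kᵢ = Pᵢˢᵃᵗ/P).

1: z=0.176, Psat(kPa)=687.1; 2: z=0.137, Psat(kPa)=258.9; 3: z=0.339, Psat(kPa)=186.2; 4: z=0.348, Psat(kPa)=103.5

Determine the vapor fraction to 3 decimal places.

ψ = 0.253

Raoult's law: Kᵢ = Pᵢˢᵃᵗ/P = Pᵢˢᵃᵗ/219.8.
  K_1 = 687.1/219.8 = 3.12602, K_2 = 258.9/219.8 = 1.17789, K_3 = 186.2/219.8 = 0.84713, K_4 = 103.5/219.8 = 0.47088
Rachford–Rice: g(ψ) = Σ zᵢ(Kᵢ−1)/(1+ψ(Kᵢ−1)) = 0.
g(0) = ΣzᵢKᵢ − 1 = 0.163 and g(1) = 1 − Σzᵢ/Kᵢ = -0.312, so a root lies in (0, 1).
Newton–Raphson from ψ = 0.5:
  ψ = 0.500: g = -0.1027, g' = -0.380 → ψ = 0.230
  ψ = 0.230: g = 0.0115, g' = -0.498 → ψ = 0.253
Converged at ψ = 0.253.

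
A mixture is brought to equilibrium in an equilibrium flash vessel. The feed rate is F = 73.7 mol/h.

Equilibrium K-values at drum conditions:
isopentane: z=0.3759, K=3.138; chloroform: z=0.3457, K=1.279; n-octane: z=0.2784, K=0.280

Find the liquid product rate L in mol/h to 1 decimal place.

Newton iteration, V/F⁰ = 0.5:
  V/F = 0.5000: g = 0.15988, g' = -0.7745 → V/F = 0.7064
  V/F = 0.7064: g = -0.00723, g' = -0.8892 → V/F = 0.6983
Converged at V/F = 0.6983.
Then V = V/F·F = 0.6983·73.7 = 51.5 mol/h and L = F − V = 22.2 mol/h.

L = 22.2 mol/h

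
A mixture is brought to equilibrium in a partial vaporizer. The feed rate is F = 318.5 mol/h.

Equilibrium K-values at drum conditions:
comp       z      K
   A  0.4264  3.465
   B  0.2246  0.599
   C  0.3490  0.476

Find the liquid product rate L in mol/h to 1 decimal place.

L = 109.2 mol/h

Let ψ = V/F and solve Σ zᵢ(Kᵢ−1)/(1+ψ(Kᵢ−1)) = 0.
g(0) = ΣzᵢKᵢ − 1 = 0.7781 and g(1) = 1 − Σzᵢ/Kᵢ = -0.2312, so a root lies in (0, 1).
Newton iteration, ψ⁰ = 0.5:
  ψ = 0.5000: g = 0.11036, g' = -0.7523 → ψ = 0.6467
  ψ = 0.6467: g = 0.00697, g' = -0.6701 → ψ = 0.6571
Converged at ψ = 0.6571.
Then V = ψ·F = 0.6571·318.5 = 209.3 mol/h and L = F − V = 109.2 mol/h.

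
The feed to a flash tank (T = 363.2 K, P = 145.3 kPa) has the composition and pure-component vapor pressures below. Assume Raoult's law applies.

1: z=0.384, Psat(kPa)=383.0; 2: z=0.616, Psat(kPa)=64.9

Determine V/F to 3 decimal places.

V/F = 0.317

Raoult's law: Kᵢ = Pᵢˢᵃᵗ/P = Pᵢˢᵃᵗ/145.3.
  K_1 = 383.0/145.3 = 2.63593, K_2 = 64.9/145.3 = 0.44666
Rachford–Rice: g(V/F) = Σ zᵢ(Kᵢ−1)/(1+V/F(Kᵢ−1)) = 0.
Feasibility: ΣzᵢKᵢ = 1.287, Σzᵢ/Kᵢ = 1.525 — both > 1, two phases present.
Newton iteration, V/F⁰ = 0.48:
  V/F = 0.480: g = -0.1122, g' = -0.672 → V/F = 0.313
  V/F = 0.313: g = 0.0032, g' = -0.725 → V/F = 0.317
Converged at V/F = 0.317.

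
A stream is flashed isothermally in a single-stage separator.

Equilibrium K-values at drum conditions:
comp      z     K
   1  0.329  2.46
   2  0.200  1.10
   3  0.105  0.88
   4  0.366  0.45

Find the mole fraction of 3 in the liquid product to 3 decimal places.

x_3 = 0.112

Material balance + equilibrium reduce to Σ zᵢ(Kᵢ−1)/(1+β(Kᵢ−1)) = 0.
g(0) = ΣzᵢKᵢ − 1 = 0.286 and g(1) = 1 − Σzᵢ/Kᵢ = -0.248, so a root lies in (0, 1).
Newton iteration, β⁰ = 0.5:
  β = 0.500: g = 0.0056, g' = -0.448 → β = 0.513
Converged at β = 0.513.
Compositions from xᵢ = zᵢ/(1+β(Kᵢ−1)), yᵢ = Kᵢxᵢ:
  1: x = 0.188, y = 0.463
  2: x = 0.190, y = 0.209
  3: x = 0.112, y = 0.098
  4: x = 0.510, y = 0.229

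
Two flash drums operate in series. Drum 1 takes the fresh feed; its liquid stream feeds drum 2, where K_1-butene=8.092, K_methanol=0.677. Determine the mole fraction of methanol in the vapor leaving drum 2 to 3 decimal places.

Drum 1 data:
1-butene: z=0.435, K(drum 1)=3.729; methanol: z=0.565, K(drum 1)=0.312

y_methanol (drum 2) = 0.648

Drum 1:
Material balance + equilibrium reduce to Σ zᵢ(Kᵢ−1)/(1+ψ₁(Kᵢ−1)) = 0.
Feasibility: ΣzᵢKᵢ = 1.798, Σzᵢ/Kᵢ = 1.928 — both > 1, two phases present.
Binary case is linear: z₁(K₁−1)(1+ψ₁(K₂−1)) + z₂(K₂−1)(1+ψ₁(K₁−1)) = 0
⇒ ψ₁ = [z₁(K₁−1)+z₂(K₂−1)] / [−(K₁−1)(K₂−1)] = 0.7984/1.8776 = 0.425
Drum-1 compositions:
  1-butene: x = 0.201, y = 0.751
  methanol: x = 0.799, y = 0.249
Drum-2 feed = drum-1 liquid: z₂ = (0.2013, 0.7987).
Drum 2:
Material balance + equilibrium reduce to Σ zᵢ(Kᵢ−1)/(1+ψ₂(Kᵢ−1)) = 0.
Check two-phase: ΣzᵢKᵢ = 2.170 > 1 and Σzᵢ/Kᵢ = 1.205 > 1, so g(0) = 1.170 > 0 and g(1) = -0.205 < 0.
Iterate (Newton) starting at ψ₂ = 0.33:
  ψ₂ = 0.330: g = 0.1387, g' = -1.012 → ψ₂ = 0.467
  ψ₂ = 0.467: g = 0.0273, g' = -0.660 → ψ₂ = 0.508
  ψ₂ = 0.508: g = 0.0014, g' = -0.597 → ψ₂ = 0.511
Converged at ψ₂ = 0.511.
  1-butene: x = 0.044, y = 0.352
  methanol: x = 0.956, y = 0.648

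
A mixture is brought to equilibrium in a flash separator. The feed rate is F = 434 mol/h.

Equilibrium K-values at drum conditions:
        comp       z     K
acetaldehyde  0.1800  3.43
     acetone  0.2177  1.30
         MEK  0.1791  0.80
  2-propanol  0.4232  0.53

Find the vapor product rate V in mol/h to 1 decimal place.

Let ψ = V/F and solve Σ zᵢ(Kᵢ−1)/(1+ψ(Kᵢ−1)) = 0.
Check two-phase: ΣzᵢKᵢ = 1.2680 > 1 and Σzᵢ/Kᵢ = 1.2423 > 1, so g(0) = 0.2680 > 0 and g(1) = -0.2423 < 0.
Iterate (Newton) starting at ψ = 0.5:
  ψ = 0.5000: g = -0.04554, g' = -0.4000 → ψ = 0.3862
  ψ = 0.3862: g = 0.00236, g' = -0.4466 → ψ = 0.3914
  ψ = 0.3914: g = 0.00001, g' = -0.4437 → ψ = 0.3915
Converged at ψ = 0.3915.
Then V = ψ·F = 0.3915·434 = 169.9 mol/h and L = F − V = 264.1 mol/h.

V = 169.9 mol/h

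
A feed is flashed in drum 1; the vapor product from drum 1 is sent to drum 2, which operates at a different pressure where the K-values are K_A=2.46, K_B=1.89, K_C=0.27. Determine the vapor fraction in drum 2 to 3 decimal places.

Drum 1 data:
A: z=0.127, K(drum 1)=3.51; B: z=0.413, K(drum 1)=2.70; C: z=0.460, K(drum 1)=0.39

V/F (drum 2) = 0.676

Drum 1:
Let ψ₁ = V/F and solve Σ zᵢ(Kᵢ−1)/(1+ψ₁(Kᵢ−1)) = 0.
g(0) = ΣzᵢKᵢ − 1 = 0.740 and g(1) = 1 − Σzᵢ/Kᵢ = -0.369, so a root lies in (0, 1).
Newton–Raphson from ψ₁ = 0.37:
  ψ₁ = 0.370: g = 0.2339, g' = -0.950 → ψ₁ = 0.616
  ψ₁ = 0.616: g = 0.0186, g' = -0.847 → ψ₁ = 0.638
Converged at ψ₁ = 0.638.
Drum-1 compositions:
  A: x = 0.049, y = 0.171
  B: x = 0.198, y = 0.535
  C: x = 0.753, y = 0.294
Drum-2 feed = drum-1 vapor: z₂ = (0.1714, 0.5349, 0.2937).
Drum 2:
Rachford–Rice: g(ψ₂) = Σ zᵢ(Kᵢ−1)/(1+ψ₂(Kᵢ−1)) = 0.
Feasibility: ΣzᵢKᵢ = 1.512, Σzᵢ/Kᵢ = 1.440 — both > 1, two phases present.
Newton iteration, ψ₂⁰ = 0.5:
  ψ₂ = 0.500: g = 0.1365, g' = -0.713 → ψ₂ = 0.691
  ψ₂ = 0.691: g = -0.0136, g' = -0.891 → ψ₂ = 0.676
Converged at ψ₂ = 0.676.
  A: x = 0.086, y = 0.212
  B: x = 0.334, y = 0.631
  C: x = 0.580, y = 0.157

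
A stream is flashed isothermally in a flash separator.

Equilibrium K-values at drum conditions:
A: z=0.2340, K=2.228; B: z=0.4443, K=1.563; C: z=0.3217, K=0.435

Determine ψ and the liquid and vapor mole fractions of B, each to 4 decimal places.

ψ = 0.7710, x_B = 0.3098, y_B = 0.4843

Let ψ = V/F and solve Σ zᵢ(Kᵢ−1)/(1+ψ(Kᵢ−1)) = 0.
Feasibility: ΣzᵢKᵢ = 1.3557, Σzᵢ/Kᵢ = 1.1288 — both > 1, two phases present.
Newton–Raphson from ψ = 0.58:
  ψ = 0.5800: g = 0.08603, g' = -0.4276 → ψ = 0.7812
  ψ = 0.7812: g = -0.00498, g' = -0.4889 → ψ = 0.7710
Converged at ψ = 0.7710.
Compositions from xᵢ = zᵢ/(1+ψ(Kᵢ−1)), yᵢ = Kᵢxᵢ:
  A: x = 0.1202, y = 0.2678
  B: x = 0.3098, y = 0.4843
  C: x = 0.5700, y = 0.2479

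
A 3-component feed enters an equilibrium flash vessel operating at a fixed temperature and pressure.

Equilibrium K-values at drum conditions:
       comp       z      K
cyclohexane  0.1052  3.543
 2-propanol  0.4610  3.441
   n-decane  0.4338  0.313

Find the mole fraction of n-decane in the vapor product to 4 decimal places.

Newton–Raphson from ψ = 0.5:
  ψ = 0.5000: g = 0.17060, g' = -1.1640 → ψ = 0.6466
  ψ = 0.6466: g = 0.00144, g' = -1.1733 → ψ = 0.6478
Converged at ψ = 0.6478.
Compositions from xᵢ = zᵢ/(1+ψ(Kᵢ−1)), yᵢ = Kᵢxᵢ:
  cyclohexane: x = 0.0397, y = 0.1408
  2-propanol: x = 0.1786, y = 0.6145
  n-decane: x = 0.7817, y = 0.2447

y_n-decane = 0.2447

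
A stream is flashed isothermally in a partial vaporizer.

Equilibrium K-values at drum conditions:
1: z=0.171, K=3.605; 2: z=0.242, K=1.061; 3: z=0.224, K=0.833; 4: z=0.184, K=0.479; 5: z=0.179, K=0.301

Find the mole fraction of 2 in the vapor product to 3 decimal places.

y_2 = 0.253

Iterate (Newton) starting at V/F = 0.31:
  V/F = 0.310: g = -0.0526, g' = -0.577 → V/F = 0.219
  V/F = 0.219: g = 0.0036, g' = -0.664 → V/F = 0.224
Converged at V/F = 0.224.
Compositions from xᵢ = zᵢ/(1+V/F(Kᵢ−1)), yᵢ = Kᵢxᵢ:
  1: x = 0.108, y = 0.389
  2: x = 0.239, y = 0.253
  3: x = 0.233, y = 0.194
  4: x = 0.208, y = 0.100
  5: x = 0.212, y = 0.064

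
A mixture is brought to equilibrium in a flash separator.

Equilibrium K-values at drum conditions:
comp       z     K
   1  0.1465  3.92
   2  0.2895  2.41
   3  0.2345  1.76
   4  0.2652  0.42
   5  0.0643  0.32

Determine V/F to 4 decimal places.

V/F = 0.8624

Material balance + equilibrium reduce to Σ zᵢ(Kᵢ−1)/(1+V/F(Kᵢ−1)) = 0.
Check two-phase: ΣzᵢKᵢ = 1.8167 > 1 and Σzᵢ/Kᵢ = 1.1231 > 1, so g(0) = 0.8167 > 0 and g(1) = -0.1231 < 0.
Newton iteration, V/F⁰ = 0.5:
  V/F = 0.5000: g = 0.25956, g' = -0.7208 → V/F = 0.8601
  V/F = 0.8601: g = 0.00180, g' = -0.7962 → V/F = 0.8624
Converged at V/F = 0.8624.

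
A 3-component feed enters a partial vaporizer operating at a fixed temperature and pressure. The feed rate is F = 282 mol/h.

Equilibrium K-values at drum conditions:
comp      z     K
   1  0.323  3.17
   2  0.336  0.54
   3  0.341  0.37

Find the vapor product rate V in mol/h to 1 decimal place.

Newton iteration, β⁰ = 0.61:
  β = 0.610: g = -0.2621, g' = -0.776 → β = 0.272
  β = 0.272: g = 0.0046, g' = -0.891 → β = 0.277
Converged at β = 0.277.
Then V = β·F = 0.2774·282 = 78.2 mol/h and L = F − V = 203.8 mol/h.

V = 78.2 mol/h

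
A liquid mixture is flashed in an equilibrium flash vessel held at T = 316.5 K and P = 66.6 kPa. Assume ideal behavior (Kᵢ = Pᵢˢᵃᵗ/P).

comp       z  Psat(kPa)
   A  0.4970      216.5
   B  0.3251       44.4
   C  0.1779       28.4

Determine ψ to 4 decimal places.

ψ = 0.9066

Raoult's law: Kᵢ = Pᵢˢᵃᵗ/P = Pᵢˢᵃᵗ/66.6.
  K_A = 216.5/66.6 = 3.250751, K_B = 44.4/66.6 = 0.666667, K_C = 28.4/66.6 = 0.426426
Iterate (Newton) starting at ψ = 0.5:
  ψ = 0.5000: g = 0.25321, g' = -0.7244 → ψ = 0.8495
  ψ = 0.8495: g = 0.03395, g' = -0.5898 → ψ = 0.9071
  ψ = 0.9071: g = -0.00027, g' = -0.6007 → ψ = 0.9066
Converged at ψ = 0.9066.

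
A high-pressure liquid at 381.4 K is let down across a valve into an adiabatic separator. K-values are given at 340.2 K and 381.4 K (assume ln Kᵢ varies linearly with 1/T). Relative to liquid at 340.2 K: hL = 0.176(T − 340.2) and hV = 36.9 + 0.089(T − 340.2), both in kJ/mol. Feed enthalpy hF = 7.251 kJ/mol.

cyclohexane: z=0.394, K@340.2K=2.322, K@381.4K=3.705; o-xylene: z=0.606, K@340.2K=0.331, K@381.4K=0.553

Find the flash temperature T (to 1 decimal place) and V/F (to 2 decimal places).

Adiabatic flash: solve Rachford–Rice at each trial T, then check hF = ψ·hV(T) + (1−ψ)·hL(T).
  T = 340.2 K: K = (2.322, 0.331), RR gives ψ = 0.131, H_out = 4.817 kJ/mol
  T = 381.4 K: K = (3.705, 0.553), RR gives ψ = 0.657, H_out = 29.153 kJ/mol
  T = 360.8 K: K = (2.972, 0.434), RR gives ψ = 0.389, H_out = 17.285 kJ/mol
  T = 350.5 K: K = (2.637, 0.381), RR gives ψ = 0.266, H_out = 11.384 kJ/mol
  T = 345.4 K: K = (2.478, 0.356), RR gives ψ = 0.201, H_out = 8.257 kJ/mol
  T = 342.8 K: K = (2.399, 0.343), RR gives ψ = 0.167, H_out = 6.575 kJ/mol
  T = 344.1 K: K = (2.439, 0.349), RR gives ψ = 0.184, H_out = 7.424 kJ/mol
Linear interpolation between T = 342.8 (H_out = 6.575) and T = 344.1 (H_out = 7.424) on hF = 7.251 gives T ≈ 343.8 K, at which ψ = 0.18.

T = 343.8 K, V/F = 0.18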